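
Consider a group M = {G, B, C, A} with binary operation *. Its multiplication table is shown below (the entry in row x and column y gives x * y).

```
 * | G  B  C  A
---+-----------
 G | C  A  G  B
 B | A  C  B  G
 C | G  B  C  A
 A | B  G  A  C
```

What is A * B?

Read row A, column B: A * B = G.

G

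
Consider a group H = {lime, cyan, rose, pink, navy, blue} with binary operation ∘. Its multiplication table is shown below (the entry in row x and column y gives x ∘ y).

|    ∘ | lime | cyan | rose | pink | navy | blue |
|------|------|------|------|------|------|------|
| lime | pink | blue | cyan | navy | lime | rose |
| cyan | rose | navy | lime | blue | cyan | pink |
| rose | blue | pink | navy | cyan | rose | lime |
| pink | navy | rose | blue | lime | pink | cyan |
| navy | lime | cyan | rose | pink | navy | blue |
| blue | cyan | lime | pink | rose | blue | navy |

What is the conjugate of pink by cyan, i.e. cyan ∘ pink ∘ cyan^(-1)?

lime

The identity is navy. In row cyan, the entry navy sits in column cyan, so cyan^(-1) = cyan.
cyan ∘ pink = blue
blue ∘ cyan = lime
(Structurally, H here is isomorphic to the symmetric group S_3.)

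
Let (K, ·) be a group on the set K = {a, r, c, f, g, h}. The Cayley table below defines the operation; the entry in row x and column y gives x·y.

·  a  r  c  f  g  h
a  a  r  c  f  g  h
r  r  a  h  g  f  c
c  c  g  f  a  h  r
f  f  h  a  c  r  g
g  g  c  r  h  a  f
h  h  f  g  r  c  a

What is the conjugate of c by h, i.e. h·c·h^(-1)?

f

The identity is a. In row h, the entry a sits in column h, so h^(-1) = h.
h·c = g
g·h = f
(Structurally, K here is isomorphic to the symmetric group S_3.)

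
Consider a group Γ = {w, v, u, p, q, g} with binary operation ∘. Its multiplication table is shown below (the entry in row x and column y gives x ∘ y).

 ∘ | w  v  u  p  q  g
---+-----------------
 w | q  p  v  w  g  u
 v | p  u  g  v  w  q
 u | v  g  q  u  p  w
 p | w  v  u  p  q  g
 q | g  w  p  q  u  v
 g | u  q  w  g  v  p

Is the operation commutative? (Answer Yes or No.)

Yes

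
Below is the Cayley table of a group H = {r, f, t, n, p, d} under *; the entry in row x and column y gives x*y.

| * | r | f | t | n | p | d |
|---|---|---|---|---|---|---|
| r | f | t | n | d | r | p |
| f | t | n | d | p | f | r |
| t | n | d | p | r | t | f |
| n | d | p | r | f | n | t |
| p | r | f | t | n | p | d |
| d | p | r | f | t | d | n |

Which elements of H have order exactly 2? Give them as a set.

{t}

Identity is p. Compute the order of each non-identity element by repeated multiplication:
  r: r → f → t → n → d → p  (order 6)
  f: f → n → p  (order 3)
  t: t → p  (order 2)
  n: n → f → p  (order 3)
  d: d → n → t → f → r → p  (order 6)
Elements of order 2: {t}.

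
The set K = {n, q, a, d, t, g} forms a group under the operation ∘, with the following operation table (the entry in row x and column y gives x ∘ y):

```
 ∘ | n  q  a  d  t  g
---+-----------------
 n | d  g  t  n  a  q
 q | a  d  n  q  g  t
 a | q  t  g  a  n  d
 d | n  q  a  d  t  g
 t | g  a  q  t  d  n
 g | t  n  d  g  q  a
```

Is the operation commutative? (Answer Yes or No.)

No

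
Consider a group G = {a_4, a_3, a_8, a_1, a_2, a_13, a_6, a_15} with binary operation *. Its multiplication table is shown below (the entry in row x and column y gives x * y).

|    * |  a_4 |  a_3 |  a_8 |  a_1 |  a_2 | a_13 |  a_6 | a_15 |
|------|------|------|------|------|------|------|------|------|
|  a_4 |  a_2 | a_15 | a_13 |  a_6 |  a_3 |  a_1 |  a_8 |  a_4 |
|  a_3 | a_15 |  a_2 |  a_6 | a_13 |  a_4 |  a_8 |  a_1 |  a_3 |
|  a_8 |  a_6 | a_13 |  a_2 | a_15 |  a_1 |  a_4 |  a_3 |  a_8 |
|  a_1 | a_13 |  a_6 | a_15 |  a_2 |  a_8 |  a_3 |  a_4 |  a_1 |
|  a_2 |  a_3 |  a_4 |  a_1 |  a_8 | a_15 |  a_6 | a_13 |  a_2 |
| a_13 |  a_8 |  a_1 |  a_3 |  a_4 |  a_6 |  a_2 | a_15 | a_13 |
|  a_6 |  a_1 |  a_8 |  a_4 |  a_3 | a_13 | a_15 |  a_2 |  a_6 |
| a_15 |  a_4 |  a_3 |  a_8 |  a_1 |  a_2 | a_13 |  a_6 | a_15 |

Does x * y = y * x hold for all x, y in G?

No

a_6 * a_3 = a_8 but a_3 * a_6 = a_1.
Since a_6 and a_3 do not commute, G is not abelian.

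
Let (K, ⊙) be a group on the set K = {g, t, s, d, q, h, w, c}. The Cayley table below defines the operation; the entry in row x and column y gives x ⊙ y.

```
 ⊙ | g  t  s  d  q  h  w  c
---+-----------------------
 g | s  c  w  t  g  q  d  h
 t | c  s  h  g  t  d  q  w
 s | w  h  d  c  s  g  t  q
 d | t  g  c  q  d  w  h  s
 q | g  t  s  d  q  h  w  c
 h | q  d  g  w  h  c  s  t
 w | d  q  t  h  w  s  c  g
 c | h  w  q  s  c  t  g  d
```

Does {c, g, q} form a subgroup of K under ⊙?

c ⊙ c = d, which is not in {c, g, q}.
The subset is not closed under ⊙, so it is not a subgroup.

No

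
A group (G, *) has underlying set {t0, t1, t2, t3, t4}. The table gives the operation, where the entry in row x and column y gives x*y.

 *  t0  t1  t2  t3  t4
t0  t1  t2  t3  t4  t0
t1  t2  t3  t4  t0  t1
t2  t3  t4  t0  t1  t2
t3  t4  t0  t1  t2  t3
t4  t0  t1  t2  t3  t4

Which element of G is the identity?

The identity e satisfies e*x = x for all x, so its row in the table reproduces the column headers.
Row t4 reads: t0, t1, t2, t3, t4 — exactly the header order. So t4 is the identity.

t4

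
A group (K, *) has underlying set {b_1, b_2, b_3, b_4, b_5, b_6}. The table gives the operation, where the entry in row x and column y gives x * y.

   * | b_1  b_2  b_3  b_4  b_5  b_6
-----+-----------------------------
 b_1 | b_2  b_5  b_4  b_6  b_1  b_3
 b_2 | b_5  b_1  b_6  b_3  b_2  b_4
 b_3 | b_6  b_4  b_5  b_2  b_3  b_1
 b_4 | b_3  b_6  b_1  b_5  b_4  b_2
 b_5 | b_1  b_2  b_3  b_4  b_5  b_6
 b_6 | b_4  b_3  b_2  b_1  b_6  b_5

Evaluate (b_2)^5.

b_1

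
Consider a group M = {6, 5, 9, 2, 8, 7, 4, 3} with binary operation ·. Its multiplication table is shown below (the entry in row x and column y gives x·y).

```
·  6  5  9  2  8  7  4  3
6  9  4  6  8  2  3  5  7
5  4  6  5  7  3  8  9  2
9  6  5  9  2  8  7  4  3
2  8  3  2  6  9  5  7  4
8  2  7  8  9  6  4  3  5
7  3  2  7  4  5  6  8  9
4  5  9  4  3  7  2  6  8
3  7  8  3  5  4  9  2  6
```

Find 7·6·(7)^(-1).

6

The identity is 9. In row 7, the entry 9 sits in column 3, so 7^(-1) = 3.
7·6 = 3
3·3 = 6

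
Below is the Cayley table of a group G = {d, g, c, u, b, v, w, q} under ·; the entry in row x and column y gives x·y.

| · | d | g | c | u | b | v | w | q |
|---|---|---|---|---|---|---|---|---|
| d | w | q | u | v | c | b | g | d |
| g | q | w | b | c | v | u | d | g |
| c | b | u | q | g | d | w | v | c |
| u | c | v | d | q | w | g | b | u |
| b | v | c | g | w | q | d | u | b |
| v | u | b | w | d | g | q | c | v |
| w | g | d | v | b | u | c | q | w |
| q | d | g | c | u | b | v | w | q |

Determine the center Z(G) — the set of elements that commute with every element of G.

{q, w}

An element z is central iff its row equals its column in the table.
For g: g·v = u ≠ b = v·g, so g ∉ Z.
Checking each element this way leaves Z(G) = {q, w}.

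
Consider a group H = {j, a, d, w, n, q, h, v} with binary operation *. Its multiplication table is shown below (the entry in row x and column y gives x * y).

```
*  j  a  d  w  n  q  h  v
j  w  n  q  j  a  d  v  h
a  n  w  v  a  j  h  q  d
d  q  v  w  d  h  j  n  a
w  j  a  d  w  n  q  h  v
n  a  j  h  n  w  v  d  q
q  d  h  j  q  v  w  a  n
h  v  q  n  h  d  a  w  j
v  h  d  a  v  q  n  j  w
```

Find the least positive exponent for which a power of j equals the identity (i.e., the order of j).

The identity element is w (its row matches the header).
j^1 = j
j^2 = j * j = w
The first power of j equal to the identity is j^2, so ord(j) = 2.

2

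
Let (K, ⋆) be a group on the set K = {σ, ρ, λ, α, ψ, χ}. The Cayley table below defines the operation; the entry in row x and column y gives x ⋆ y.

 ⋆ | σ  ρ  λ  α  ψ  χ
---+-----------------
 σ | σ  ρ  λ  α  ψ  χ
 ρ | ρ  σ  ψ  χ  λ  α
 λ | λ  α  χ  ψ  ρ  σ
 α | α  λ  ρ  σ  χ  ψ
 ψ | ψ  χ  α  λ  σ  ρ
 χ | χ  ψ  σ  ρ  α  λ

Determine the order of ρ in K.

The identity element is σ (its row matches the header).
ρ^1 = ρ
ρ^2 = ρ ⋆ ρ = σ
The first power of ρ equal to the identity is ρ^2, so ord(ρ) = 2.

2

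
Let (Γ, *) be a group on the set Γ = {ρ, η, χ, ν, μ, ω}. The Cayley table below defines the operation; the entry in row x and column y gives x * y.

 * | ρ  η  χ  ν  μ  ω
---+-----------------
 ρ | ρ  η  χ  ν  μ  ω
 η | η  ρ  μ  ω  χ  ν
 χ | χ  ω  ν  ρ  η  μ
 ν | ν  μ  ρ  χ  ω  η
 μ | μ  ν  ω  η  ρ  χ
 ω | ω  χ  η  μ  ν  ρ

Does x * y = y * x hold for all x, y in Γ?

No

ν * μ = ω but μ * ν = η.
Since ν and μ do not commute, Γ is not abelian.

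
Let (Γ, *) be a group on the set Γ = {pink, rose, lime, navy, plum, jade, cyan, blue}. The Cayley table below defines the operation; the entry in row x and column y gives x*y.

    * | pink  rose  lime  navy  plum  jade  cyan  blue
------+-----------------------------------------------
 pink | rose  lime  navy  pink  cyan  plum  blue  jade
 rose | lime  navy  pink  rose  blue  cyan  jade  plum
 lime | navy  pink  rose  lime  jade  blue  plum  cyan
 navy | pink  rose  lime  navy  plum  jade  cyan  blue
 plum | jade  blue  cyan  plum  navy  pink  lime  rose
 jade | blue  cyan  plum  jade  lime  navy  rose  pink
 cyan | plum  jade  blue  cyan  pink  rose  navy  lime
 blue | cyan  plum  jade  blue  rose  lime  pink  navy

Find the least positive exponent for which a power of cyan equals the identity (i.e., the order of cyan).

The identity element is navy (its row matches the header).
cyan^1 = cyan
cyan^2 = cyan*cyan = navy
The first power of cyan equal to the identity is cyan^2, so ord(cyan) = 2.

2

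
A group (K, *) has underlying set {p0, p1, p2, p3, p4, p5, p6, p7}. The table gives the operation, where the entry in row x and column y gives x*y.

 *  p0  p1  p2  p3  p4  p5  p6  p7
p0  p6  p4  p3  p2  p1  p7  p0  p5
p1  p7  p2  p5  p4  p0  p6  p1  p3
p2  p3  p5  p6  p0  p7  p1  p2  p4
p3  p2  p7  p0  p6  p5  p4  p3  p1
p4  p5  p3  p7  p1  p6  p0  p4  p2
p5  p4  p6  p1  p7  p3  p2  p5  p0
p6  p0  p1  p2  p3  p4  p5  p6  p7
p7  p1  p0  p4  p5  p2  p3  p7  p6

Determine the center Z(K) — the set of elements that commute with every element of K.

An element z is central iff its row equals its column in the table.
For p4: p4*p1 = p3 ≠ p0 = p1*p4, so p4 ∉ Z.
Checking each element this way leaves Z(K) = {p2, p6}.

{p2, p6}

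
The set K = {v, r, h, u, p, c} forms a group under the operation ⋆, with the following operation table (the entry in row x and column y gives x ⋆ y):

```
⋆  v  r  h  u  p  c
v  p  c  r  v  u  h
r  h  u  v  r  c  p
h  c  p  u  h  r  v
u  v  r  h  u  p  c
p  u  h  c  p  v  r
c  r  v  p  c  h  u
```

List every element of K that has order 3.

{p, v}

Identity is u. Compute the order of each non-identity element by repeated multiplication:
  v: v → p → u  (order 3)
  r: r → u  (order 2)
  h: h → u  (order 2)
  p: p → v → u  (order 3)
  c: c → u  (order 2)
Elements of order 3: {p, v}.
(Structurally, K here is isomorphic to the symmetric group S_3.)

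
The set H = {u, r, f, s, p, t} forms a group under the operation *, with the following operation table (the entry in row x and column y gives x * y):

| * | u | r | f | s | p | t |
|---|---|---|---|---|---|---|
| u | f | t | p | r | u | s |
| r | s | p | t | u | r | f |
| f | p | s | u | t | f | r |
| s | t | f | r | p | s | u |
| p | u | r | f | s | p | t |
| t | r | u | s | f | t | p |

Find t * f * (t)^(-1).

u

The identity is p. In row t, the entry p sits in column t, so t^(-1) = t.
t * f = s
s * t = u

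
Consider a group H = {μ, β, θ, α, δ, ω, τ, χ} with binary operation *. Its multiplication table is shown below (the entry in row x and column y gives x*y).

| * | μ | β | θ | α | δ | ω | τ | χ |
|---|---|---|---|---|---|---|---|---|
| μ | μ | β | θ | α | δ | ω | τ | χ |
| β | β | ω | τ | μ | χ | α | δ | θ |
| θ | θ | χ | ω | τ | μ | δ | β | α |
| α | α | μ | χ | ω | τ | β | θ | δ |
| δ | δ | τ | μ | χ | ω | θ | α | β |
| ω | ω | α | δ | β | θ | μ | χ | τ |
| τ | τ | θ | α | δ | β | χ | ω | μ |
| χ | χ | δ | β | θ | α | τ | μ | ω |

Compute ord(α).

The identity element is μ (its row matches the header).
α^1 = α
α^2 = α*α = ω
α^3 = ω*α = β
α^4 = β*α = μ
The first power of α equal to the identity is α^4, so ord(α) = 4.
(Structurally, H here is isomorphic to the quaternion group Q_8.)

4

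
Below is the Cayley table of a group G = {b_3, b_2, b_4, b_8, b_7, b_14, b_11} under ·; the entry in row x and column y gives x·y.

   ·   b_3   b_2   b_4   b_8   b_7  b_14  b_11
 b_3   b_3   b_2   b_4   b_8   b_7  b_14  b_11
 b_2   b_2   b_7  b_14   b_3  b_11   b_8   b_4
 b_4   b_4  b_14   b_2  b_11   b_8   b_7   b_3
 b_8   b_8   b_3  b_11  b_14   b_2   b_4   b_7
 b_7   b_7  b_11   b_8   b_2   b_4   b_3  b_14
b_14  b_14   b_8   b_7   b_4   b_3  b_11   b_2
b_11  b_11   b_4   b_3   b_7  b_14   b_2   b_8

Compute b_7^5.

b_7^1 = b_7
b_7^2 = b_7·b_7 = b_4
b_7^3 = b_4·b_7 = b_8
b_7^4 = b_8·b_7 = b_2
b_7^5 = b_2·b_7 = b_11
(Structurally, G here is isomorphic to the cyclic group Z_7.)

b_11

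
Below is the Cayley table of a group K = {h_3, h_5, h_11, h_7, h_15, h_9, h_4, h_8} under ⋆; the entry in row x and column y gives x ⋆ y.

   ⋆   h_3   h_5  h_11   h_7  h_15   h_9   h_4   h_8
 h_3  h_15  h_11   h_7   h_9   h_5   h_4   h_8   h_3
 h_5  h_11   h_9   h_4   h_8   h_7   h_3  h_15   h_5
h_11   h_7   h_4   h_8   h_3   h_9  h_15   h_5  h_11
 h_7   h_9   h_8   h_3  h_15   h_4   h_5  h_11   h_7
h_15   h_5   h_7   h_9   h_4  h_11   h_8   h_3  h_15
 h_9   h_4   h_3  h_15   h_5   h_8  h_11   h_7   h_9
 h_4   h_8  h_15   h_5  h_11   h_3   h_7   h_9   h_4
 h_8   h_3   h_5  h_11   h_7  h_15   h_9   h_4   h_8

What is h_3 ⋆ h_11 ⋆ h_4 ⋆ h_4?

h_5

h_3 ⋆ h_11 = h_7
h_7 ⋆ h_4 = h_11
h_11 ⋆ h_4 = h_5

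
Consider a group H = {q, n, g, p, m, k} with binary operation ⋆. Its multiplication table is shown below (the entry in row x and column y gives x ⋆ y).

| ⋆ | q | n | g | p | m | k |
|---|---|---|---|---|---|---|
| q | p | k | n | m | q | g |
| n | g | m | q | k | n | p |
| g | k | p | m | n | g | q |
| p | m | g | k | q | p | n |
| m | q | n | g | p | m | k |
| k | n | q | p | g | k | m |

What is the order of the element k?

2

The identity element is m (its row matches the header).
k^1 = k
k^2 = k ⋆ k = m
The first power of k equal to the identity is k^2, so ord(k) = 2.
(Structurally, H here is isomorphic to the symmetric group S_3.)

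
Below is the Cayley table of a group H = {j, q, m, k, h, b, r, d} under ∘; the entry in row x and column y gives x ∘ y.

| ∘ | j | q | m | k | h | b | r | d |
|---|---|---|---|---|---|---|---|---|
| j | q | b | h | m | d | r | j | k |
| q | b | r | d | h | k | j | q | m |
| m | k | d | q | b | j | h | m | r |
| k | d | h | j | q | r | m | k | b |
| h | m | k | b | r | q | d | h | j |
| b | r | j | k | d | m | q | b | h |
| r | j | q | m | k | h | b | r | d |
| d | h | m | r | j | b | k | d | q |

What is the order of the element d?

The identity element is r (its row matches the header).
d^1 = d
d^2 = d ∘ d = q
d^3 = q ∘ d = m
d^4 = m ∘ d = r
The first power of d equal to the identity is d^4, so ord(d) = 4.
(Structurally, H here is isomorphic to the quaternion group Q_8.)

4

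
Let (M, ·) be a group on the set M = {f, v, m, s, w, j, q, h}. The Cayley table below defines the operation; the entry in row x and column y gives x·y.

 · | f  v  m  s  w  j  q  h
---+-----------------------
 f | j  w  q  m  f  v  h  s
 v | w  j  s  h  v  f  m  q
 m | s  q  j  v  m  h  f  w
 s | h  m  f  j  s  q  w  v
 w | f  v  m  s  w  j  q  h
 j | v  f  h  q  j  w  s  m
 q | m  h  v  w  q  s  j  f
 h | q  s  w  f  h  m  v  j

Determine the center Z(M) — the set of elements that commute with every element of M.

{j, w}

An element z is central iff its row equals its column in the table.
For q: q·v = h ≠ m = v·q, so q ∉ Z.
Checking each element this way leaves Z(M) = {j, w}.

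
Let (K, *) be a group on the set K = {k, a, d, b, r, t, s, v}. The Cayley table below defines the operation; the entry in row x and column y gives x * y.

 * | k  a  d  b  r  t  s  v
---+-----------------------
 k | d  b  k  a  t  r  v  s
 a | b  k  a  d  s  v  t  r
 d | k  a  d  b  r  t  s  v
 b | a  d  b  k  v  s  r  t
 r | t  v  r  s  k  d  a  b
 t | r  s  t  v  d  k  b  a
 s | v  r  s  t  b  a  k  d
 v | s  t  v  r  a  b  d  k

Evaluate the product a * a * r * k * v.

a * a = k
k * r = t
t * k = r
r * v = b

b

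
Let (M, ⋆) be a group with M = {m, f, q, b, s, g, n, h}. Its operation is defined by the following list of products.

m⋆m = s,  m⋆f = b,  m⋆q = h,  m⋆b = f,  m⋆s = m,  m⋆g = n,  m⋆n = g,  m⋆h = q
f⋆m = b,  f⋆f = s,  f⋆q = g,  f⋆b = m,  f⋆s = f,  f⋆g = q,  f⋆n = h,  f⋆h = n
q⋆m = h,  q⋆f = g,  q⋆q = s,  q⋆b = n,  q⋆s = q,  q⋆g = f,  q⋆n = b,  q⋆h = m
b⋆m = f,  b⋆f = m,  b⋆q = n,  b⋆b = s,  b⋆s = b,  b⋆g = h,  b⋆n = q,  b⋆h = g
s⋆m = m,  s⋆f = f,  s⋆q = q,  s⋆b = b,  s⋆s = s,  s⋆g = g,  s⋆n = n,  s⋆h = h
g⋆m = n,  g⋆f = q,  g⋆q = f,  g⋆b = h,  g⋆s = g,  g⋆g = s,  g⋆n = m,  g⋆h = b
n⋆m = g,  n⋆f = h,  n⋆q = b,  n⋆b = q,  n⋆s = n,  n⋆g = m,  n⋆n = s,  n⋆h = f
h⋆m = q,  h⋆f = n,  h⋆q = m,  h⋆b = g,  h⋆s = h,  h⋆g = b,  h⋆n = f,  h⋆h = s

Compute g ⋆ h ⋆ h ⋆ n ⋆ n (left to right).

g

g ⋆ h = b
b ⋆ h = g
g ⋆ n = m
m ⋆ n = g
(Structurally, M here is isomorphic to the elementary abelian group (Z_2)^3.)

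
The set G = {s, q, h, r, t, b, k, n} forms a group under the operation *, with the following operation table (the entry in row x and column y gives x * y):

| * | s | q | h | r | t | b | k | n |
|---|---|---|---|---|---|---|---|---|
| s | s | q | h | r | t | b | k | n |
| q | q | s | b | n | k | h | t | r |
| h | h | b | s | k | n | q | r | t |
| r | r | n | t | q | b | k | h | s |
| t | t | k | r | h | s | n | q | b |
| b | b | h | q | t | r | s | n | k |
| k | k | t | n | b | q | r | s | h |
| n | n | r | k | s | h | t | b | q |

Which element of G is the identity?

s

The identity e satisfies e * x = x for all x, so its row in the table reproduces the column headers.
Row s reads: s, q, h, r, t, b, k, n — exactly the header order. So s is the identity.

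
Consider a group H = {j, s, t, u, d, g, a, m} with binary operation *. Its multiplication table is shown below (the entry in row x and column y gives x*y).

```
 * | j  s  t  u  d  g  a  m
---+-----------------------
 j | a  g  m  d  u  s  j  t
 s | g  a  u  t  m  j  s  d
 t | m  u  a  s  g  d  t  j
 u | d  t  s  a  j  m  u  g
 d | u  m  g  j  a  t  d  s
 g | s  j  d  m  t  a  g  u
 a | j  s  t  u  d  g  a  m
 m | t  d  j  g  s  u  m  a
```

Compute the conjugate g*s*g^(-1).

The identity is a. In row g, the entry a sits in column g, so g^(-1) = g.
g*s = j
j*g = s

s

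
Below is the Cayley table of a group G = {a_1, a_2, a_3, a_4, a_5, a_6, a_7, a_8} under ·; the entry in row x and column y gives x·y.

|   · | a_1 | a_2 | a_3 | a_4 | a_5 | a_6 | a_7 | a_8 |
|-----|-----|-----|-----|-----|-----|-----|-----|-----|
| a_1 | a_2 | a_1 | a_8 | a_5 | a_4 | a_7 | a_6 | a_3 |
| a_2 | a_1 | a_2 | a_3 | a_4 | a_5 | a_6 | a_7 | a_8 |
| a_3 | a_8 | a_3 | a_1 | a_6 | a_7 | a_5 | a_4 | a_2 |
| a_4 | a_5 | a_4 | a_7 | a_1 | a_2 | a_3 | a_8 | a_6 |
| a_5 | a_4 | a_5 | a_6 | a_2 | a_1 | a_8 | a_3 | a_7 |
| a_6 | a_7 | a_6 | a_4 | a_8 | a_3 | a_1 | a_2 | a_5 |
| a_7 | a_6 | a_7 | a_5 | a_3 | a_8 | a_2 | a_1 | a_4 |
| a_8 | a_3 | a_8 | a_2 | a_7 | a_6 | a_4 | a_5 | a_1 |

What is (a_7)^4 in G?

a_7^1 = a_7
a_7^2 = a_7·a_7 = a_1
a_7^3 = a_1·a_7 = a_6
a_7^4 = a_6·a_7 = a_2

a_2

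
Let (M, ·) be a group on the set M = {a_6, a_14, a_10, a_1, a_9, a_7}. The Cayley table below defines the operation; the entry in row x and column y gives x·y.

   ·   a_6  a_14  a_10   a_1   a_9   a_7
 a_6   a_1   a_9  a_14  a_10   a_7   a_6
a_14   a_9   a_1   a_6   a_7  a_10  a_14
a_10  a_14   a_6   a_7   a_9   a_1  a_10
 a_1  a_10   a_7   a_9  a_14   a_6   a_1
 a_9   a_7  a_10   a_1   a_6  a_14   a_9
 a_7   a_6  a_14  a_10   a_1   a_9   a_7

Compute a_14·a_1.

a_7

Read row a_14, column a_1: a_14·a_1 = a_7.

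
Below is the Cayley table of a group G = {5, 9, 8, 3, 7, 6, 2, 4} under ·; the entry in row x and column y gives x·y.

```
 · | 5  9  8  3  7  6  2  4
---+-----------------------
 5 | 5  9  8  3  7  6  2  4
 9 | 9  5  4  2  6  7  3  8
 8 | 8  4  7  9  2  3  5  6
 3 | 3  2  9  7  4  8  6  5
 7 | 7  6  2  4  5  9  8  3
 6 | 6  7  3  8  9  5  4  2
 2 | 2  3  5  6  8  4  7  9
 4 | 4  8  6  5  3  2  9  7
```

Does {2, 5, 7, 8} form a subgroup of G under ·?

{2, 5, 7, 8} contains the identity 5.
Checking products: every product of two elements of {2, 5, 7, 8} (read from the table) lies in {2, 5, 7, 8}, so the set is closed.
In a finite group, a nonempty closed subset is a subgroup. So {2, 5, 7, 8} ≤ G.
(Structurally, G here is isomorphic to Z_2 x Z_4.)

Yes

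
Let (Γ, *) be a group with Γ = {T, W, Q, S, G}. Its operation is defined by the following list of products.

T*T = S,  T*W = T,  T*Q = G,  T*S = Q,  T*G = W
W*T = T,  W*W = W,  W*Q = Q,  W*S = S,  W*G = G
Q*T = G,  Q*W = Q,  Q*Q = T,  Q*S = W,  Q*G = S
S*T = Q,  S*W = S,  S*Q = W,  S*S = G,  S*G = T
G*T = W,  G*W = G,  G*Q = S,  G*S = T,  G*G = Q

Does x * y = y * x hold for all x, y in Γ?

Yes

Check whether the table is symmetric across its main diagonal.
Every entry (row x, col y) equals the entry (row y, col x), so Γ is abelian.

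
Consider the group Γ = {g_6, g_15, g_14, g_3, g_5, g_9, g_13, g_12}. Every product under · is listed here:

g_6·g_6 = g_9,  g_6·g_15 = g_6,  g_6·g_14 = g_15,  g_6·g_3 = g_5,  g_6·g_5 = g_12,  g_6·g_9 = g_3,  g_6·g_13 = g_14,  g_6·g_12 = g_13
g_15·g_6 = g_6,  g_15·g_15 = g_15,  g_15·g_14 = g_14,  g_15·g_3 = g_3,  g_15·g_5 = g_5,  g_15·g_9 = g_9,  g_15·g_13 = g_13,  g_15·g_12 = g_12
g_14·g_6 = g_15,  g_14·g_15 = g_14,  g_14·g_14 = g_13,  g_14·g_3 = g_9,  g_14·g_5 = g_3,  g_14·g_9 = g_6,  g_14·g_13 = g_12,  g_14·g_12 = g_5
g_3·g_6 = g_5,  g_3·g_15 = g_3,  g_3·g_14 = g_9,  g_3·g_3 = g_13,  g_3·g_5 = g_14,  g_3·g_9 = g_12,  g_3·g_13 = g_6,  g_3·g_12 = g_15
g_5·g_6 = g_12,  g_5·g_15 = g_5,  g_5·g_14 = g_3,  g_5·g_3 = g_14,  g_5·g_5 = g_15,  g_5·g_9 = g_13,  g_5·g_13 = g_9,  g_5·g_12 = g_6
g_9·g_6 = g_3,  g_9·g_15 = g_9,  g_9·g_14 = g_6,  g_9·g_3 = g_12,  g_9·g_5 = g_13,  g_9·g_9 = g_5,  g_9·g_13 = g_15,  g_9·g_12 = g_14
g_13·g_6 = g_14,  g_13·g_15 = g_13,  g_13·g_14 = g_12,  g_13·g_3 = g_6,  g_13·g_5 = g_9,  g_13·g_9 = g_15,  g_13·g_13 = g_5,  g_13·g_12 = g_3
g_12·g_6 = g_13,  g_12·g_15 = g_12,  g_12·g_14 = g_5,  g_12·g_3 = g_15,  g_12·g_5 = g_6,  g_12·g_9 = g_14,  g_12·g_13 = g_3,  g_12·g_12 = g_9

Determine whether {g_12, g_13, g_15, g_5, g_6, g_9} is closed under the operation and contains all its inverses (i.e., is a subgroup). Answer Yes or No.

No

g_12·g_9 = g_14, which is not in {g_12, g_13, g_15, g_5, g_6, g_9}.
The subset is not closed under ·, so it is not a subgroup.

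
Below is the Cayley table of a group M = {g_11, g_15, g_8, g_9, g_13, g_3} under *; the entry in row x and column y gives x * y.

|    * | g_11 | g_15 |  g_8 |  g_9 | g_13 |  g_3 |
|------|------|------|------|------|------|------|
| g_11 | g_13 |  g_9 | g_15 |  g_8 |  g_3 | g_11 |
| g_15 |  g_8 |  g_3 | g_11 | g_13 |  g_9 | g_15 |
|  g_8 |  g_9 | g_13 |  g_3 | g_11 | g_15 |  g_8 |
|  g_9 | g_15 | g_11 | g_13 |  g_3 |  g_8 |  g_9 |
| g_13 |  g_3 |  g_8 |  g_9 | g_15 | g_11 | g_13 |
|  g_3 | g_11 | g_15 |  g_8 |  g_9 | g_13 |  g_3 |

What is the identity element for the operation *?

The identity e satisfies e * x = x for all x, so its row in the table reproduces the column headers.
Row g_3 reads: g_11, g_15, g_8, g_9, g_13, g_3 — exactly the header order. So g_3 is the identity.

g_3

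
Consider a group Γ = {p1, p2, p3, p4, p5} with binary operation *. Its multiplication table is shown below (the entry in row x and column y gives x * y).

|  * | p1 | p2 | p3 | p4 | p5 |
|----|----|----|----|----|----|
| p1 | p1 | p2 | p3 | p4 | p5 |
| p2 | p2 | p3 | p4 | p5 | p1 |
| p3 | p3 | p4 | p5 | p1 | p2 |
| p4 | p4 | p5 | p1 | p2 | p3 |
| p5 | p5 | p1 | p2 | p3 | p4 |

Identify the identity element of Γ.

p1

The identity e satisfies e * x = x for all x, so its row in the table reproduces the column headers.
Row p1 reads: p1, p2, p3, p4, p5 — exactly the header order. So p1 is the identity.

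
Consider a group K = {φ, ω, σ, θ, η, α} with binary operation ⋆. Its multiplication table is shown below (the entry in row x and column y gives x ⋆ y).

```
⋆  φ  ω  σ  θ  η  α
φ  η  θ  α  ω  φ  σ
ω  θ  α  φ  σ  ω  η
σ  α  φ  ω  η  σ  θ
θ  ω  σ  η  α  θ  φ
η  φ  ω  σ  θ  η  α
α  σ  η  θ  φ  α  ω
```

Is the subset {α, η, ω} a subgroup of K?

Yes

{α, η, ω} contains the identity η.
Checking products: every product of two elements of {α, η, ω} (read from the table) lies in {α, η, ω}, so the set is closed.
In a finite group, a nonempty closed subset is a subgroup. So {α, η, ω} ≤ K.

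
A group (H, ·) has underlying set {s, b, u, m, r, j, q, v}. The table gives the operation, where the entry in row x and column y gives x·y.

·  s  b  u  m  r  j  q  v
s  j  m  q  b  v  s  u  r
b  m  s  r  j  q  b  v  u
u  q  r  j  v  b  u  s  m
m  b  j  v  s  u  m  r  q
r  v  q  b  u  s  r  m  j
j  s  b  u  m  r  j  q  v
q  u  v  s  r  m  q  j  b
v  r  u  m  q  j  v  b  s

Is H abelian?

Yes

Check whether the table is symmetric across its main diagonal.
Every entry (row x, col y) equals the entry (row y, col x), so H is abelian.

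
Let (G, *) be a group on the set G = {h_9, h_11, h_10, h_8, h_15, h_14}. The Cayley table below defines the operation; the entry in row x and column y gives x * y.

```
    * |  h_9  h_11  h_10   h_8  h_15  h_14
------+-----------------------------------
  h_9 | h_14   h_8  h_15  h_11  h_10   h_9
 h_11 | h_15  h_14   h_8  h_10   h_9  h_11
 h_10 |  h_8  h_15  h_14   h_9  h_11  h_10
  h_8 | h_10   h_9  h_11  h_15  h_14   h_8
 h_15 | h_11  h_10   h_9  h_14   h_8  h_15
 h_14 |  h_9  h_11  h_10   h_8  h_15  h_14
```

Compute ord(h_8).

The identity element is h_14 (its row matches the header).
h_8^1 = h_8
h_8^2 = h_8 * h_8 = h_15
h_8^3 = h_15 * h_8 = h_14
The first power of h_8 equal to the identity is h_8^3, so ord(h_8) = 3.

3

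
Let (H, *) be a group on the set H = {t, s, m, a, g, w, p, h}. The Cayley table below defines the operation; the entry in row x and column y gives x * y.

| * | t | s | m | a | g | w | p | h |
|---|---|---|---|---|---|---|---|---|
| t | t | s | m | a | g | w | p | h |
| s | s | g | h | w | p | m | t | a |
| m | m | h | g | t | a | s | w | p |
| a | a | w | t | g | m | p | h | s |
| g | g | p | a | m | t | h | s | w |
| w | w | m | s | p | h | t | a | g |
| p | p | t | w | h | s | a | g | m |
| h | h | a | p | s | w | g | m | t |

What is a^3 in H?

m

a^1 = a
a^2 = a * a = g
a^3 = g * a = m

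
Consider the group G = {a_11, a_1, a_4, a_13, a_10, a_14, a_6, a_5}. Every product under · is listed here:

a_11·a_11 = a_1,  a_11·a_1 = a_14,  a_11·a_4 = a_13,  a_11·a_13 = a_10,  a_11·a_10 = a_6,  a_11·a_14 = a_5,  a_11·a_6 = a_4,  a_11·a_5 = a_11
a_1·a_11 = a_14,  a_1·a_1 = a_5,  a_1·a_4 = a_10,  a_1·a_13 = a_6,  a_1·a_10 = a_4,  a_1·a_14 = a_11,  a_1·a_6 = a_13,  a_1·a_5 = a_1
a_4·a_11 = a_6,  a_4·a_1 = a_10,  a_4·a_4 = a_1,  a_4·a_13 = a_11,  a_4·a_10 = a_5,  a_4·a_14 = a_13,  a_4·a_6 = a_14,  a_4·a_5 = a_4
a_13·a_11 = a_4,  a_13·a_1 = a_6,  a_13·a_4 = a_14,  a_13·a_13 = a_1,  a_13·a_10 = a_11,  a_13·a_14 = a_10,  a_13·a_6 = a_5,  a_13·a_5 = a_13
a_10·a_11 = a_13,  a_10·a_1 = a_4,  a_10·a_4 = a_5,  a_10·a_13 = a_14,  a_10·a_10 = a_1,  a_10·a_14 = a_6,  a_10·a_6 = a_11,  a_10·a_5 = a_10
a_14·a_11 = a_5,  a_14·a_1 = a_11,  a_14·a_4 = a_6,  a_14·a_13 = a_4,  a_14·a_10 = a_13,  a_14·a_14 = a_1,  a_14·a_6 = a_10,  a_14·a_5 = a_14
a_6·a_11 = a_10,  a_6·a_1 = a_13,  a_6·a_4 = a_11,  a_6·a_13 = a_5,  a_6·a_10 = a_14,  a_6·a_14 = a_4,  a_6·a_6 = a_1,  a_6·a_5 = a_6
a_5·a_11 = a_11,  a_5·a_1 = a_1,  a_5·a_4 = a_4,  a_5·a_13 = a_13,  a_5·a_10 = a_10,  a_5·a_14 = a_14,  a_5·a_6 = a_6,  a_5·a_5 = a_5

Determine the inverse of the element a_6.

a_13

First locate the identity: row a_5 matches the header, so a_5 is the identity.
Scan row a_6 for a_5: a_6·a_13 = a_5. Hence a_6^(-1) = a_13.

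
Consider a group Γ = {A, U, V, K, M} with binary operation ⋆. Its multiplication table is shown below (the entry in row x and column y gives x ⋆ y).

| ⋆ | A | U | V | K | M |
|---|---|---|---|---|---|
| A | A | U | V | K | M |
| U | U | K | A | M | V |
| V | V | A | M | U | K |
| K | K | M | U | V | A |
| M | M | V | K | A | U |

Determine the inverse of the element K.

M

First locate the identity: row A matches the header, so A is the identity.
Scan row K for A: K ⋆ M = A. Hence K^(-1) = M.
(Structurally, Γ here is isomorphic to the cyclic group Z_5.)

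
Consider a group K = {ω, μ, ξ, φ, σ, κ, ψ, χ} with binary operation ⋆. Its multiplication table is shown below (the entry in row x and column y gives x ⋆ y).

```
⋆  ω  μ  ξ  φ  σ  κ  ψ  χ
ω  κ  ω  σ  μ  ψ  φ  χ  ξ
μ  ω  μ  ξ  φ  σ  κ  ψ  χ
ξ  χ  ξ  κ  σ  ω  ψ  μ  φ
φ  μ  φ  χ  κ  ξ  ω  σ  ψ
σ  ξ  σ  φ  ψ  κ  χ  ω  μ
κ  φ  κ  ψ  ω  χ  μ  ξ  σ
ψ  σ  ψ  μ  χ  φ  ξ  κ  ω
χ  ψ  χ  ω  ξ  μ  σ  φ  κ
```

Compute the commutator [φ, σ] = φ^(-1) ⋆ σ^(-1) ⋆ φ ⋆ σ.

Identity is μ; from the table φ^(-1) = ω and σ^(-1) = χ.
ω ⋆ χ = ξ
ξ ⋆ φ = σ
σ ⋆ σ = κ

κ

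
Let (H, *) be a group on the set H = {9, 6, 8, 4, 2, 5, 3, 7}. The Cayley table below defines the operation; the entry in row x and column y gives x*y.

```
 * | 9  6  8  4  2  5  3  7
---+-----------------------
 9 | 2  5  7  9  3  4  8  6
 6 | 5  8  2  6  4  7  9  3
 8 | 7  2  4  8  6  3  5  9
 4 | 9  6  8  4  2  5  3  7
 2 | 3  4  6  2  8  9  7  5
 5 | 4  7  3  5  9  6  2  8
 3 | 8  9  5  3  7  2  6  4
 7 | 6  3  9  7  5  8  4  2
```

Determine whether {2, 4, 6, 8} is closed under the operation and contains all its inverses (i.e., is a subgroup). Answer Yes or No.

{2, 4, 6, 8} contains the identity 4.
Checking products: every product of two elements of {2, 4, 6, 8} (read from the table) lies in {2, 4, 6, 8}, so the set is closed.
In a finite group, a nonempty closed subset is a subgroup. So {2, 4, 6, 8} ≤ H.

Yes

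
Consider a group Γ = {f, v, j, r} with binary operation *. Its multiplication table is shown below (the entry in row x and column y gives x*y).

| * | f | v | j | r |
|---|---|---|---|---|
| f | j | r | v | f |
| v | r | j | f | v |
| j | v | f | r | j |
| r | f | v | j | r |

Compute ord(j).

The identity element is r (its row matches the header).
j^1 = j
j^2 = j*j = r
The first power of j equal to the identity is j^2, so ord(j) = 2.

2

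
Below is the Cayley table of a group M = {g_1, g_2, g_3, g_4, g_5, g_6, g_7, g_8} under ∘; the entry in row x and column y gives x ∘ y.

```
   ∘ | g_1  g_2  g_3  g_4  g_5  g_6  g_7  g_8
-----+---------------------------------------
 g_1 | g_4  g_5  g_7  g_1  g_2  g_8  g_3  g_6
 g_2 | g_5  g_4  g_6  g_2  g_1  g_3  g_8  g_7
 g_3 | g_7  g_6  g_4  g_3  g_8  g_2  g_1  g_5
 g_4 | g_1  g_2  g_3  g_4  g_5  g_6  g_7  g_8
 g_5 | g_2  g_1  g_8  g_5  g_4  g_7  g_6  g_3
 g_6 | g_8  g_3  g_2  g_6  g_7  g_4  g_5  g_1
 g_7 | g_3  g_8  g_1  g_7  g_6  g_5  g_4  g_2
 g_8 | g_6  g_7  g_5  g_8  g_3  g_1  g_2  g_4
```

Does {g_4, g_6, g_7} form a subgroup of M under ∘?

No

g_6 ∘ g_7 = g_5, which is not in {g_4, g_6, g_7}.
The subset is not closed under ∘, so it is not a subgroup.
(Structurally, M here is isomorphic to the elementary abelian group (Z_2)^3.)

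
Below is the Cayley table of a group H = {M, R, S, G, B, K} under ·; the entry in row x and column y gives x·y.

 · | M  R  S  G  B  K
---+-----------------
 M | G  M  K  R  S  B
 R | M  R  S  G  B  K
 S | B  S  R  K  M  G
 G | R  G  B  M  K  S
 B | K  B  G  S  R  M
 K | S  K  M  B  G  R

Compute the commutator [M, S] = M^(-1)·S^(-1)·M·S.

Identity is R; from the table M^(-1) = G and S^(-1) = S.
G·S = B
B·M = K
K·S = M
(Structurally, H here is isomorphic to the symmetric group S_3.)

M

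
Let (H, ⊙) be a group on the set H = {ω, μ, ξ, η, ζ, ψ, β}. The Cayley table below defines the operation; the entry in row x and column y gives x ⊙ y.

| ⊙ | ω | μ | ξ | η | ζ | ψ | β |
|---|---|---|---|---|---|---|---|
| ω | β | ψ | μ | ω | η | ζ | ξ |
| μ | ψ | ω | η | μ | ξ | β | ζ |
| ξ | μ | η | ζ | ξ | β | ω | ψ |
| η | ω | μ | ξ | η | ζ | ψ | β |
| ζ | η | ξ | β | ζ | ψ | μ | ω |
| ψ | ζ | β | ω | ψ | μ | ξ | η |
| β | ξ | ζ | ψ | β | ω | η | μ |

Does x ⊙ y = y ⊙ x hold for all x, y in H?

Yes

Check whether the table is symmetric across its main diagonal.
Every entry (row x, col y) equals the entry (row y, col x), so H is abelian.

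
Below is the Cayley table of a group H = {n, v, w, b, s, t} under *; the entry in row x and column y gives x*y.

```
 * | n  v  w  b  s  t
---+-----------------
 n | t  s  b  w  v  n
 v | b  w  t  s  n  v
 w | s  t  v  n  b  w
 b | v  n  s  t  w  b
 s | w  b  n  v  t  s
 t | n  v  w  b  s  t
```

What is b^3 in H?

b^1 = b
b^2 = b*b = t
b^3 = t*b = b
(Structurally, H here is isomorphic to the symmetric group S_3.)

b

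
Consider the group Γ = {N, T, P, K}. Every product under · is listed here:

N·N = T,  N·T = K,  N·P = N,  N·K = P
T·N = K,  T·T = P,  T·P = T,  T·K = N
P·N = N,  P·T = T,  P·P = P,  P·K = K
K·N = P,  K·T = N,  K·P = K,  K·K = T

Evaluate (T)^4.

P

T^1 = T
T^2 = T·T = P
T^3 = P·T = T
T^4 = T·T = P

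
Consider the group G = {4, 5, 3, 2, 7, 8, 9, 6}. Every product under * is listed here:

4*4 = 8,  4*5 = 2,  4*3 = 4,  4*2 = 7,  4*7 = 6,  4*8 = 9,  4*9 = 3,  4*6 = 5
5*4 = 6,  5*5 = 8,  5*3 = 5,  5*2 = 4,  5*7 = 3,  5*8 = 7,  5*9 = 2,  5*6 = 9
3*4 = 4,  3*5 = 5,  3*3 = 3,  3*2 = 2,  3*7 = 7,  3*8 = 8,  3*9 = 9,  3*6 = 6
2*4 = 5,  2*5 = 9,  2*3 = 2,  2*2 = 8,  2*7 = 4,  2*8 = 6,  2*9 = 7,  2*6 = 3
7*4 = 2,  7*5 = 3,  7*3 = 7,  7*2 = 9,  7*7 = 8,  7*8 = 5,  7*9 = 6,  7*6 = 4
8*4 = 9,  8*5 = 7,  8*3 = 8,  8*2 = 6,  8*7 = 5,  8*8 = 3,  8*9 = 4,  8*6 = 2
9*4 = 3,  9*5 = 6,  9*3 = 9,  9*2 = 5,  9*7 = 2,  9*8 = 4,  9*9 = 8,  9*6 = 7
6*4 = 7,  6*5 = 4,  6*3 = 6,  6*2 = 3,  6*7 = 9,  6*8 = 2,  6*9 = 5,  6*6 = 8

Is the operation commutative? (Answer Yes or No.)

No

6 * 7 = 9 but 7 * 6 = 4.
Since 6 and 7 do not commute, G is not abelian.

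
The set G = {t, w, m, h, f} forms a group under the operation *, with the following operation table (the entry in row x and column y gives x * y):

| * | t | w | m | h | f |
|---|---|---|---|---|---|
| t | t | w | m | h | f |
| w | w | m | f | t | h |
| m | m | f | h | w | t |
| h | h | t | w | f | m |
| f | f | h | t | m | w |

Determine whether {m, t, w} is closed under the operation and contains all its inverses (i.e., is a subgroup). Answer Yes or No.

No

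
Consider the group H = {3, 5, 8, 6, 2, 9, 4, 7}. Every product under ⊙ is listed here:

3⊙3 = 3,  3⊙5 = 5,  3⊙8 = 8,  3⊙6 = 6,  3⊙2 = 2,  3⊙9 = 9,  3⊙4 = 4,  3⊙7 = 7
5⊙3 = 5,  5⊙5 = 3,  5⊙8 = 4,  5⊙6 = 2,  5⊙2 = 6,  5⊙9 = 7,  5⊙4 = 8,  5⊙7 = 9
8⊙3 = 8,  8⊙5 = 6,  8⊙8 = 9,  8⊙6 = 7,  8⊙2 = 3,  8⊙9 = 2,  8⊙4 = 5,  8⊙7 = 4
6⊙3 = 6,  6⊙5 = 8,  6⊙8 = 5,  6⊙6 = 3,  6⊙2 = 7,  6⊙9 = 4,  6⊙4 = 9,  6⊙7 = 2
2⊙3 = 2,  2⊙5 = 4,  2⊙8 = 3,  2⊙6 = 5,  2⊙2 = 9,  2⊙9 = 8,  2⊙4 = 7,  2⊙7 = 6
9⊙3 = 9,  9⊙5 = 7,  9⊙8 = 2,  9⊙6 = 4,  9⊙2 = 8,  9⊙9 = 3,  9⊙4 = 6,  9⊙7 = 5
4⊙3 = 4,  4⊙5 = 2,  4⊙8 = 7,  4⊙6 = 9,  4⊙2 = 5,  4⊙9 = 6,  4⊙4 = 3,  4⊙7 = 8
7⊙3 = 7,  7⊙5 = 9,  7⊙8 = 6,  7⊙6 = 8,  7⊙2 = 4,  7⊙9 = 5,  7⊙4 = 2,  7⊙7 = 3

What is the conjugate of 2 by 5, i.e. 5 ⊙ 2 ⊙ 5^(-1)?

8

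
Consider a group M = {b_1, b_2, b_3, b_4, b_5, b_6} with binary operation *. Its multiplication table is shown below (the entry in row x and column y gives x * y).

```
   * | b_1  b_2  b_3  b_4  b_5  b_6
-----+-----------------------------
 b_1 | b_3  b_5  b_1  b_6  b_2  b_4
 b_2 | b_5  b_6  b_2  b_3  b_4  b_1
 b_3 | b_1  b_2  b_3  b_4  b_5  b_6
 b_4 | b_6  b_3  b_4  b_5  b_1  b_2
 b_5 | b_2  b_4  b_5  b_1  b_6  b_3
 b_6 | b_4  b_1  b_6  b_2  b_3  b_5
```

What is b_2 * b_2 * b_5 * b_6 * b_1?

b_2 * b_2 = b_6
b_6 * b_5 = b_3
b_3 * b_6 = b_6
b_6 * b_1 = b_4

b_4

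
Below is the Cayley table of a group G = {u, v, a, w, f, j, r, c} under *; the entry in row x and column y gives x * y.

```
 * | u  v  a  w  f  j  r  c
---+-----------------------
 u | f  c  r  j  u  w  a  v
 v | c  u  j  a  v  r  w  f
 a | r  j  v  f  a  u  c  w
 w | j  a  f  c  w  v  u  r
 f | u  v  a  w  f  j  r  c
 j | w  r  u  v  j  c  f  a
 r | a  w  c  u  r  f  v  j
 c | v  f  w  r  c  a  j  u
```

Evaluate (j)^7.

j^1 = j
j^2 = j * j = c
j^3 = c * j = a
j^4 = a * j = u
j^5 = u * j = w
j^6 = w * j = v
j^7 = v * j = r

r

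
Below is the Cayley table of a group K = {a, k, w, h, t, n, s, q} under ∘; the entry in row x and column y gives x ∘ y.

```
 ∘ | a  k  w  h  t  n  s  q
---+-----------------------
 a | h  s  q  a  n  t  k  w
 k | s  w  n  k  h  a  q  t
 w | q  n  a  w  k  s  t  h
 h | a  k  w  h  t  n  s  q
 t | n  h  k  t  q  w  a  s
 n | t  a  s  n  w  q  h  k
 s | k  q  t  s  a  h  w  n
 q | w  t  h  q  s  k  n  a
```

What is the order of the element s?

The identity element is h (its row matches the header).
s^1 = s
s^2 = s ∘ s = w
s^3 = w ∘ s = t
s^4 = t ∘ s = a
s^5 = a ∘ s = k
s^6 = k ∘ s = q
s^7 = q ∘ s = n
s^8 = n ∘ s = h
The first power of s equal to the identity is s^8, so ord(s) = 8.
(Structurally, K here is isomorphic to the cyclic group Z_8.)

8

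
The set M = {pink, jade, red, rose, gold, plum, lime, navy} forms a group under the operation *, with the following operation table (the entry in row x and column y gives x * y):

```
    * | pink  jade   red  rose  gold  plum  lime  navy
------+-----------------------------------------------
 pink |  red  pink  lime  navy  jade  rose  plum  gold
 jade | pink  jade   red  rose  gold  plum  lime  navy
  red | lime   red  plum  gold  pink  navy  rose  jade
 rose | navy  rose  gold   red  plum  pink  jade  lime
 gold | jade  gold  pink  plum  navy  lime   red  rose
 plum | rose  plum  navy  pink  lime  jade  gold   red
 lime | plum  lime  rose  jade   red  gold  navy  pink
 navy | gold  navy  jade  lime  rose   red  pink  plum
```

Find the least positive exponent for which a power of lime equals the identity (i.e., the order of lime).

8

The identity element is jade (its row matches the header).
lime^1 = lime
lime^2 = lime * lime = navy
lime^3 = navy * lime = pink
lime^4 = pink * lime = plum
lime^5 = plum * lime = gold
lime^6 = gold * lime = red
lime^7 = red * lime = rose
lime^8 = rose * lime = jade
The first power of lime equal to the identity is lime^8, so ord(lime) = 8.
(Structurally, M here is isomorphic to the cyclic group Z_8.)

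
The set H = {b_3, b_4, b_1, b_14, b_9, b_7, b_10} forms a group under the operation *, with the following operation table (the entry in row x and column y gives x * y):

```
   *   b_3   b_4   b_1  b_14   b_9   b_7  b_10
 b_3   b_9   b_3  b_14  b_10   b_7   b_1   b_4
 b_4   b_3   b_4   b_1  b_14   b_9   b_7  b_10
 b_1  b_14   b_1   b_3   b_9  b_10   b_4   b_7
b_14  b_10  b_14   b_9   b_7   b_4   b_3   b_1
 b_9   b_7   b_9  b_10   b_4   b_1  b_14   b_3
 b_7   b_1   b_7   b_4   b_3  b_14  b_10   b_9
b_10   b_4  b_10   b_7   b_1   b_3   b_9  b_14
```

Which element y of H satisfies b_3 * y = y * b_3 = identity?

b_10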